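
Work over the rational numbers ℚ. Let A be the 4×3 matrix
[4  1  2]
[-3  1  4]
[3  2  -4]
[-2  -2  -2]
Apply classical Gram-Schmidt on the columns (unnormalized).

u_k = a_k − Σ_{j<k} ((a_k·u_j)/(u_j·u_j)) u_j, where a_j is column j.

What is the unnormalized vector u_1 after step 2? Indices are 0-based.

u_1 = (-3/19, 71/38, 43/38, -27/19)

Step 1: u_0 = a_0 = (4, -3, 3, -2).
Step 2: u_1 = a_1 − (11/38)·u_0 = (-3/19, 71/38, 43/38, -27/19).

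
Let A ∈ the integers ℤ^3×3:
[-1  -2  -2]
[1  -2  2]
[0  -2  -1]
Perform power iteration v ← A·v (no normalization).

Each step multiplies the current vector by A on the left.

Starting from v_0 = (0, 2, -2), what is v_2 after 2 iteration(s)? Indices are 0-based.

v_2 = (20, 12, 18)

v_0 = (0, 2, -2).
v_1 = A·v_0 = (0, -8, -2).
v_2 = A·v_1 = (20, 12, 18).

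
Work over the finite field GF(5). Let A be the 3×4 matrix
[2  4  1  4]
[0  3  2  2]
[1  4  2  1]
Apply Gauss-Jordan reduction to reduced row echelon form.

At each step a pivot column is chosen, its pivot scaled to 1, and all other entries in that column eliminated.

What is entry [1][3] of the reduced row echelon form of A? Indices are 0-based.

M[1][3] = 0

step 1: normalize row 0 (÷2) = (1, 2, 3, 2)
  row 2: subtract 1×row0 = (0, 2, 4, 4)
step 2: normalize row 1 (÷3) = (0, 1, 4, 4)
  row 0: subtract 2×row1 = (1, 0, 0, 4)
  row 2: subtract 2×row1 = (0, 0, 1, 1)
step 3: normalize row 2 (÷1) = (0, 0, 1, 1)
  row 1: subtract 4×row2 = (0, 1, 0, 0)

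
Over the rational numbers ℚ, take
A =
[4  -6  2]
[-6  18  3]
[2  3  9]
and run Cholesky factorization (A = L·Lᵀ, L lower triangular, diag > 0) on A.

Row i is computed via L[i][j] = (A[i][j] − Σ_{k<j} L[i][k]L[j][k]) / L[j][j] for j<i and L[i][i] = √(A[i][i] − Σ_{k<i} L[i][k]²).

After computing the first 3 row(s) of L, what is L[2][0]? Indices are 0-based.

Step 1: L[0][0] = √(4) = 2.
  L[1][0] = (-6) / L[0][0] = -3.
Step 2: L[1][1] = √(9) = 3.
  L[2][0] = (2) / L[0][0] = 1.
  L[2][1] = (6) / L[1][1] = 2.
Step 3: L[2][2] = √(4) = 2.

L[2][0] = 1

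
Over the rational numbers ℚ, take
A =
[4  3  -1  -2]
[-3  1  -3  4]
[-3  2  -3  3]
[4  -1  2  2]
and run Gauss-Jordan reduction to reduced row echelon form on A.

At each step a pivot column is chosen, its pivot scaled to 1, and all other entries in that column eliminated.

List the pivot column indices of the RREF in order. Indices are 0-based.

pivot(0,0)=4: scale R0 → (1, 3/4, -1/4, -1/2)
  clear (1,0): R1 −= (-3)R0 → (0, 13/4, -15/4, 5/2)
  clear (2,0): R2 −= (-3)R0 → (0, 17/4, -15/4, 3/2)
  clear (3,0): R3 −= (4)R0 → (0, -4, 3, 4)
pivot(1,1)=13/4: scale R1 → (0, 1, -15/13, 10/13)
  clear (0,1): R0 −= (3/4)R1 → (1, 0, 8/13, -14/13)
  clear (2,1): R2 −= (17/4)R1 → (0, 0, 15/13, -23/13)
  clear (3,1): R3 −= (-4)R1 → (0, 0, -21/13, 92/13)
pivot(2,2)=15/13: scale R2 → (0, 0, 1, -23/15)
  clear (0,2): R0 −= (8/13)R2 → (1, 0, 0, -2/15)
  clear (1,2): R1 −= (-15/13)R2 → (0, 1, 0, -1)
  clear (3,2): R3 −= (-21/13)R2 → (0, 0, 0, 23/5)
pivot(3,3)=23/5: scale R3 → (0, 0, 0, 1)
  clear (0,3): R0 −= (-2/15)R3 → (1, 0, 0, 0)
  clear (1,3): R1 −= (-1)R3 → (0, 1, 0, 0)
  clear (2,3): R2 −= (-23/15)R3 → (0, 0, 1, 0)

pivot columns: 0, 1, 2, 3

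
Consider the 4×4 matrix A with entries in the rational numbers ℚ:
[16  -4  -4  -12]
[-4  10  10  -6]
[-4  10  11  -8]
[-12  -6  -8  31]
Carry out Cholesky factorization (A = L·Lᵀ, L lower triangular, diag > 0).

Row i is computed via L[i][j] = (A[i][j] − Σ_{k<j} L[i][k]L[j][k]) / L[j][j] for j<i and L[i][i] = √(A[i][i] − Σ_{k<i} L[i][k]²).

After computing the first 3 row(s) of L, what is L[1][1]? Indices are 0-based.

Step 1: L[0][0] = √(16) = 4.
  L[1][0] = (-4) / L[0][0] = -1.
Step 2: L[1][1] = √(9) = 3.
  L[2][0] = (-4) / L[0][0] = -1.
  L[2][1] = (9) / L[1][1] = 3.
Step 3: L[2][2] = √(1) = 1.

L[1][1] = 3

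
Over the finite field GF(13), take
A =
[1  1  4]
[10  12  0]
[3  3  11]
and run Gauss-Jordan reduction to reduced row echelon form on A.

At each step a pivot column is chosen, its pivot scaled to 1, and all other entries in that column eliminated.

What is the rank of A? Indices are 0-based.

rank = 3

pivot(0,0)=1: scale R0 → (1, 1, 4)
  clear (1,0): R1 −= (10)R0 → (0, 2, 12)
  clear (2,0): R2 −= (3)R0 → (0, 0, 12)
pivot(1,1)=2: scale R1 → (0, 1, 6)
  clear (0,1): R0 −= (1)R1 → (1, 0, 11)
pivot(2,2)=12: scale R2 → (0, 0, 1)
  clear (0,2): R0 −= (11)R2 → (1, 0, 0)
  clear (1,2): R1 −= (6)R2 → (0, 1, 0)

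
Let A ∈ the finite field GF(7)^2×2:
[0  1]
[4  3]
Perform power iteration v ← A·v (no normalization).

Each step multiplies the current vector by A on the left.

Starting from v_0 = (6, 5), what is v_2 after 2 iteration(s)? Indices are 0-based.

v_2 = (4, 4)

v_0 = (6, 5).
v_1 = A·v_0 = (5, 4).
v_2 = A·v_1 = (4, 4).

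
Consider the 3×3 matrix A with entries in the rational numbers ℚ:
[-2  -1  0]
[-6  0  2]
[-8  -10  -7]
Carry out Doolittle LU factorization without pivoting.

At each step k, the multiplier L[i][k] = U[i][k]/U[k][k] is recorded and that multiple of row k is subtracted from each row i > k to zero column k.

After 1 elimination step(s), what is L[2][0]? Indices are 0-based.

k=0: U[0][0]=-2
  eliminate (1,0): mult=3, new row 1: (0, 3, 2); set L[1][0]=3
  eliminate (2,0): mult=4, new row 2: (0, -6, -7); set L[2][0]=4

L[2][0] = 4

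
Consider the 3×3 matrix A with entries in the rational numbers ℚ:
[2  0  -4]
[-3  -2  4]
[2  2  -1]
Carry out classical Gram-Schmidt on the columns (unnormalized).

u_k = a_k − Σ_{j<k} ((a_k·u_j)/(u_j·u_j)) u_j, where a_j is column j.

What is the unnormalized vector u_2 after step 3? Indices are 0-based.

Step 1: u_0 = a_0 = (2, -3, 2).
Step 2: u_1 = a_1 − (10/17)·u_0 = (-20/17, -4/17, 14/17).
Step 3: u_2 = a_2 − (-22/17)·u_0 − (25/18)·u_1 = (2/9, 4/9, 4/9).

u_2 = (2/9, 4/9, 4/9)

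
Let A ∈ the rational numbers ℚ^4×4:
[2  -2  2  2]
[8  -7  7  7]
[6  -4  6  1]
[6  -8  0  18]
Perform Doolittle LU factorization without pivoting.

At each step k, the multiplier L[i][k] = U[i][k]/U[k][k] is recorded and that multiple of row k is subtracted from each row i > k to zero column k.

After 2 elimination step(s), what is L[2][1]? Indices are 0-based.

L[2][1] = 2

Step 1: pivot at (0,0) is 2.
  row1 ← row1 − (4)·row0  ⇒  L[1][0]=4, U row1=(0, 1, -1, -1)
  row2 ← row2 − (3)·row0  ⇒  L[2][0]=3, U row2=(0, 2, 0, -5)
  row3 ← row3 − (3)·row0  ⇒  L[3][0]=3, U row3=(0, -2, -6, 12)
Step 2: pivot at (1,1) is 1.
  row2 ← row2 − (2)·row1  ⇒  L[2][1]=2, U row2=(0, 0, 2, -3)
  row3 ← row3 − (-2)·row1  ⇒  L[3][1]=-2, U row3=(0, 0, -8, 10)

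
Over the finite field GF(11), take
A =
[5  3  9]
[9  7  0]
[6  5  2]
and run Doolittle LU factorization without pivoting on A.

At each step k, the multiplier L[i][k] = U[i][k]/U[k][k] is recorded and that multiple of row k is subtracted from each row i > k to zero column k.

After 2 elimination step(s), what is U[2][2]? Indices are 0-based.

[col 0] pivot 5
  R1 -= 4*R0 → (0, 6, 8)  (L[1][0] := 4)
  R2 -= 10*R0 → (0, 8, 0)  (L[2][0] := 10)
[col 1] pivot 6
  R2 -= 5*R1 → (0, 0, 4)  (L[2][1] := 5)

U[2][2] = 4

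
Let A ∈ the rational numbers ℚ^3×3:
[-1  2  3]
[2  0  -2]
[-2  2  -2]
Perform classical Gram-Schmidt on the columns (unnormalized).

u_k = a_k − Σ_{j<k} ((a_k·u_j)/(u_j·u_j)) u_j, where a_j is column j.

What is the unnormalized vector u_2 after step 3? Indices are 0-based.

Step 1: u_0 = a_0 = (-1, 2, -2).
Step 2: u_1 = a_1 − (-2/3)·u_0 = (4/3, 4/3, 2/3).
Step 3: u_2 = a_2 − (-1/3)·u_0 − (0)·u_1 = (8/3, -4/3, -8/3).

u_2 = (8/3, -4/3, -8/3)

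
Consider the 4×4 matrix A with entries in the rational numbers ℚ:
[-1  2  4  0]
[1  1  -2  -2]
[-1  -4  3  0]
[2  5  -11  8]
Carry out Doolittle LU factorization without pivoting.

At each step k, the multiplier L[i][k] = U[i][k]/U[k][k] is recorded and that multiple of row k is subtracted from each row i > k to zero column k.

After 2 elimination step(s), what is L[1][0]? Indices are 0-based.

k=0: U[0][0]=-1
  eliminate (1,0): mult=-1, new row 1: (0, 3, 2, -2); set L[1][0]=-1
  eliminate (2,0): mult=1, new row 2: (0, -6, -1, 0); set L[2][0]=1
  eliminate (3,0): mult=-2, new row 3: (0, 9, -3, 8); set L[3][0]=-2
k=1: U[1][1]=3
  eliminate (2,1): mult=-2, new row 2: (0, 0, 3, -4); set L[2][1]=-2
  eliminate (3,1): mult=3, new row 3: (0, 0, -9, 14); set L[3][1]=3

L[1][0] = -1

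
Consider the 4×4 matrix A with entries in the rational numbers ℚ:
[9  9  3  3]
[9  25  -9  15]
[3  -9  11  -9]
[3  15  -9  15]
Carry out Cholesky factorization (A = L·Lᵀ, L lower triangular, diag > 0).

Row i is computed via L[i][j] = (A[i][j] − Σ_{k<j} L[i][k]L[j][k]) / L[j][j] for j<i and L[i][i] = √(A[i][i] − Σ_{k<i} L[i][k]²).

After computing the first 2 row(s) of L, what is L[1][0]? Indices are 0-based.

L[1][0] = 3

Step 1: L[0][0] = √(9) = 3.
  L[1][0] = (9) / L[0][0] = 3.
Step 2: L[1][1] = √(16) = 4.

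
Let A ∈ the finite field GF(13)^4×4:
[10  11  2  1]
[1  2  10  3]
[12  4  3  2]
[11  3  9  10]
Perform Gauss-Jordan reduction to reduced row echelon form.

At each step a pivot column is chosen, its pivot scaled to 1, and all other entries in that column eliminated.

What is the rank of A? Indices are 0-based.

rank = 4

pivot(0,0)=10: scale R0 → (1, 5, 8, 4)
  clear (1,0): R1 −= (1)R0 → (0, 10, 2, 12)
  clear (2,0): R2 −= (12)R0 → (0, 9, 11, 6)
  clear (3,0): R3 −= (11)R0 → (0, 0, 12, 5)
pivot(1,1)=10: scale R1 → (0, 1, 8, 9)
  clear (0,1): R0 −= (5)R1 → (1, 0, 7, 11)
  clear (2,1): R2 −= (9)R1 → (0, 0, 4, 3)
pivot(2,2)=4: scale R2 → (0, 0, 1, 4)
  clear (0,2): R0 −= (7)R2 → (1, 0, 0, 9)
  clear (1,2): R1 −= (8)R2 → (0, 1, 0, 3)
  clear (3,2): R3 −= (12)R2 → (0, 0, 0, 9)
pivot(3,3)=9: scale R3 → (0, 0, 0, 1)
  clear (0,3): R0 −= (9)R3 → (1, 0, 0, 0)
  clear (1,3): R1 −= (3)R3 → (0, 1, 0, 0)
  clear (2,3): R2 −= (4)R3 → (0, 0, 1, 0)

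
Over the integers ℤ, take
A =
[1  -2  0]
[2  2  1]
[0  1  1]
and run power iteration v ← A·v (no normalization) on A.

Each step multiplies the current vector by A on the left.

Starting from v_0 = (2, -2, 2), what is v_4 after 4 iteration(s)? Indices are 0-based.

v_4 = (-106, 34, 56)

v_0 = (2, -2, 2).
v_1 = A·v_0 = (6, 2, 0).
v_2 = A·v_1 = (2, 16, 2).
v_3 = A·v_2 = (-30, 38, 18).
v_4 = A·v_3 = (-106, 34, 56).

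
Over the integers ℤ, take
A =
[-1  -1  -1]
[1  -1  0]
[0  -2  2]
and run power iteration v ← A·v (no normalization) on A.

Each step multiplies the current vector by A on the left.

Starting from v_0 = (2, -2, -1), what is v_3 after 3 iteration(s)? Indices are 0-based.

v_3 = (14, -4, -2)

v_0 = (2, -2, -1).
v_1 = A·v_0 = (1, 4, 2).
v_2 = A·v_1 = (-7, -3, -4).
v_3 = A·v_2 = (14, -4, -2).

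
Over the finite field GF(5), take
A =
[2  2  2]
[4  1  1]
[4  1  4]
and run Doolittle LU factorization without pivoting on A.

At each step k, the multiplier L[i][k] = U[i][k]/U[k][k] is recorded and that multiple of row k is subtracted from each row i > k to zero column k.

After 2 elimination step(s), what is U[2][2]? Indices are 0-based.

U[2][2] = 3

k=0: U[0][0]=2
  eliminate (1,0): mult=2, new row 1: (0, 2, 2); set L[1][0]=2
  eliminate (2,0): mult=2, new row 2: (0, 2, 0); set L[2][0]=2
k=1: U[1][1]=2
  eliminate (2,1): mult=1, new row 2: (0, 0, 3); set L[2][1]=1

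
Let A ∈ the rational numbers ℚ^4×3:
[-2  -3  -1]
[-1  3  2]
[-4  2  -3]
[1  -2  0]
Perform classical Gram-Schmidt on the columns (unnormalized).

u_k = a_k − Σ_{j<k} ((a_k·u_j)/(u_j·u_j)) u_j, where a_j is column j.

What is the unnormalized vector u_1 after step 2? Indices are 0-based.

u_1 = (-40/11, 59/22, 8/11, -37/22)

Step 1: u_0 = a_0 = (-2, -1, -4, 1).
Step 2: u_1 = a_1 − (-7/22)·u_0 = (-40/11, 59/22, 8/11, -37/22).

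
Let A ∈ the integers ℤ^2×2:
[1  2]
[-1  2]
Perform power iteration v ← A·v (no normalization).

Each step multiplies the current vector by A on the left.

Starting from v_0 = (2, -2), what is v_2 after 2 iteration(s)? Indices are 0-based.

v_0 = (2, -2).
v_1 = A·v_0 = (-2, -6).
v_2 = A·v_1 = (-14, -10).

v_2 = (-14, -10)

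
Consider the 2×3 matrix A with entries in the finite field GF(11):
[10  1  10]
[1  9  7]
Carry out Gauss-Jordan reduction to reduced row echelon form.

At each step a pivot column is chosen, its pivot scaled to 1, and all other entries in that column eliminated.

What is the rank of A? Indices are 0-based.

[1] R0 /= 10  ⇒  (1, 10, 1)
     R1 -= 1·R0  ⇒  (0, 10, 6)
[2] R1 /= 10  ⇒  (0, 1, 5)
     R0 -= 10·R1  ⇒  (1, 0, 6)

rank = 2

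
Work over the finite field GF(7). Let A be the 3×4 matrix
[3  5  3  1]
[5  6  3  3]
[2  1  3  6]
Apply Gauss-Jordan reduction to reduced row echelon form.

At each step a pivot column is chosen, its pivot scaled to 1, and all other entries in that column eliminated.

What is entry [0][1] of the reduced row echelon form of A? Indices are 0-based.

M[0][1] = 4

step 1: normalize row 0 (÷3) = (1, 4, 1, 5)
  row 1: subtract 5×row0 = (0, 0, 5, 6)
  row 2: subtract 2×row0 = (0, 0, 1, 3)
skip col 1 (zero from row 1)
step 2: normalize row 1 (÷5) = (0, 0, 1, 4)
  row 0: subtract 1×row1 = (1, 4, 0, 1)
  row 2: subtract 1×row1 = (0, 0, 0, 6)
step 3: normalize row 2 (÷6) = (0, 0, 0, 1)
  row 0: subtract 1×row2 = (1, 4, 0, 0)
  row 1: subtract 4×row2 = (0, 0, 1, 0)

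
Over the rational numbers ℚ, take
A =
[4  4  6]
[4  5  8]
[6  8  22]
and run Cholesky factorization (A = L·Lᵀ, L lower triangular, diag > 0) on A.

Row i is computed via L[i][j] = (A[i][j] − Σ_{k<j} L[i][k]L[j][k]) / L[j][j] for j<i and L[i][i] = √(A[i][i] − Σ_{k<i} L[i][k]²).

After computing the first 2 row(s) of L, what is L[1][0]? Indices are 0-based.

Step 1: L[0][0] = √(4) = 2.
  L[1][0] = (4) / L[0][0] = 2.
Step 2: L[1][1] = √(1) = 1.

L[1][0] = 2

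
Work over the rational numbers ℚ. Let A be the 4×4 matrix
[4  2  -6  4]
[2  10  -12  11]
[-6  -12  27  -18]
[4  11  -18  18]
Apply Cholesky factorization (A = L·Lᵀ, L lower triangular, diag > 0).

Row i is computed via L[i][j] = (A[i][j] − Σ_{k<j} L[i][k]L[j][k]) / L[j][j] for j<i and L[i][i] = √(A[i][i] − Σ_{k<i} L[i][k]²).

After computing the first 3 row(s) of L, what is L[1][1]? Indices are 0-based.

L[1][1] = 3

Step 1: L[0][0] = √(4) = 2.
  L[1][0] = (2) / L[0][0] = 1.
Step 2: L[1][1] = √(9) = 3.
  L[2][0] = (-6) / L[0][0] = -3.
  L[2][1] = (-9) / L[1][1] = -3.
Step 3: L[2][2] = √(9) = 3.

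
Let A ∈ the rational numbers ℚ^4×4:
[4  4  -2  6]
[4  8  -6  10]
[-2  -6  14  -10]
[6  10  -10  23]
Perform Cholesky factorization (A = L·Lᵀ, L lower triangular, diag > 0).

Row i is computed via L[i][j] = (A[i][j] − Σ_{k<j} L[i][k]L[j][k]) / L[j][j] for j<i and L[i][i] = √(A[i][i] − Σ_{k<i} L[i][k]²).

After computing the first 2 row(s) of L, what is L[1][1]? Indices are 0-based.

L[1][1] = 2

Step 1: L[0][0] = √(4) = 2.
  L[1][0] = (4) / L[0][0] = 2.
Step 2: L[1][1] = √(4) = 2.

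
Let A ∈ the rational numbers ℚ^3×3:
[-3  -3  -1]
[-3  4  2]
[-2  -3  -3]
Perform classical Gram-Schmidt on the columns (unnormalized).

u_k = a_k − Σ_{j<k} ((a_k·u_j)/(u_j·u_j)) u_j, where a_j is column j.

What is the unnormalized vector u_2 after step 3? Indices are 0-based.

u_2 = (680/739, -120/739, -840/739)

Step 1: u_0 = a_0 = (-3, -3, -2).
Step 2: u_1 = a_1 − (3/22)·u_0 = (-57/22, 97/22, -30/11).
Step 3: u_2 = a_2 − (3/22)·u_0 − (431/739)·u_1 = (680/739, -120/739, -840/739).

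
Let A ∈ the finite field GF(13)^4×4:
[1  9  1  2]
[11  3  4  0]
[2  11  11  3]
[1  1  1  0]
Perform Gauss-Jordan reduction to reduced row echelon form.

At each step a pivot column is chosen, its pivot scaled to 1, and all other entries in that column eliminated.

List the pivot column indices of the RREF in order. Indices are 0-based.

pivot(0,0)=1: scale R0 → (1, 9, 1, 2)
  clear (1,0): R1 −= (11)R0 → (0, 8, 6, 4)
  clear (2,0): R2 −= (2)R0 → (0, 6, 9, 12)
  clear (3,0): R3 −= (1)R0 → (0, 5, 0, 11)
pivot(1,1)=8: scale R1 → (0, 1, 4, 7)
  clear (0,1): R0 −= (9)R1 → (1, 0, 4, 4)
  clear (2,1): R2 −= (6)R1 → (0, 0, 11, 9)
  clear (3,1): R3 −= (5)R1 → (0, 0, 6, 2)
pivot(2,2)=11: scale R2 → (0, 0, 1, 2)
  clear (0,2): R0 −= (4)R2 → (1, 0, 0, 9)
  clear (1,2): R1 −= (4)R2 → (0, 1, 0, 12)
  clear (3,2): R3 −= (6)R2 → (0, 0, 0, 3)
pivot(3,3)=3: scale R3 → (0, 0, 0, 1)
  clear (0,3): R0 −= (9)R3 → (1, 0, 0, 0)
  clear (1,3): R1 −= (12)R3 → (0, 1, 0, 0)
  clear (2,3): R2 −= (2)R3 → (0, 0, 1, 0)

pivot columns: 0, 1, 2, 3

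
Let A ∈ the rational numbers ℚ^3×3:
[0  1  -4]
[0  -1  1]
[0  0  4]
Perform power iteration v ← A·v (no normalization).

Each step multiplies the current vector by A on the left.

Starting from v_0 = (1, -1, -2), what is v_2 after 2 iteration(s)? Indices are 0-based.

v_0 = (1, -1, -2).
v_1 = A·v_0 = (7, -1, -8).
v_2 = A·v_1 = (31, -7, -32).

v_2 = (31, -7, -32)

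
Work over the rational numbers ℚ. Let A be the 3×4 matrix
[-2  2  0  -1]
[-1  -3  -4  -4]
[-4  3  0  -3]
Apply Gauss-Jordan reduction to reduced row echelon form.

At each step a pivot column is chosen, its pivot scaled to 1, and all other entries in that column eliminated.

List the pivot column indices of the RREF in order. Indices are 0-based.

pivot columns: 0, 1, 2

step 1: normalize row 0 (÷-2) = (1, -1, 0, 1/2)
  row 1: subtract -1×row0 = (0, -4, -4, -7/2)
  row 2: subtract -4×row0 = (0, -1, 0, -1)
step 2: normalize row 1 (÷-4) = (0, 1, 1, 7/8)
  row 0: subtract -1×row1 = (1, 0, 1, 11/8)
  row 2: subtract -1×row1 = (0, 0, 1, -1/8)
step 3: normalize row 2 (÷1) = (0, 0, 1, -1/8)
  row 0: subtract 1×row2 = (1, 0, 0, 3/2)
  row 1: subtract 1×row2 = (0, 1, 0, 1)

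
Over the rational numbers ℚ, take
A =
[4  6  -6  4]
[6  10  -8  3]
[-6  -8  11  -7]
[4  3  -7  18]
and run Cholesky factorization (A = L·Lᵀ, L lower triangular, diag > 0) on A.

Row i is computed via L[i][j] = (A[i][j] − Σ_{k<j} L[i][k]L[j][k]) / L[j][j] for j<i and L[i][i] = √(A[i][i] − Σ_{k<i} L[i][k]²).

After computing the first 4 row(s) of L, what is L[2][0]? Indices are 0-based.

Step 1: L[0][0] = √(4) = 2.
  L[1][0] = (6) / L[0][0] = 3.
Step 2: L[1][1] = √(1) = 1.
  L[2][0] = (-6) / L[0][0] = -3.
  L[2][1] = (1) / L[1][1] = 1.
Step 3: L[2][2] = √(1) = 1.
  L[3][0] = (4) / L[0][0] = 2.
  L[3][1] = (-3) / L[1][1] = -3.
  L[3][2] = (2) / L[2][2] = 2.
Step 4: L[3][3] = √(1) = 1.

L[2][0] = -3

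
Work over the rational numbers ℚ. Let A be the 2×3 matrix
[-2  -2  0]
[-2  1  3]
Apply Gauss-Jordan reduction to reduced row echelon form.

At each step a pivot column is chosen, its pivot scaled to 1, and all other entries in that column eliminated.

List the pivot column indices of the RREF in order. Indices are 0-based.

pivot columns: 0, 1

pivot(0,0)=-2: scale R0 → (1, 1, 0)
  clear (1,0): R1 −= (-2)R0 → (0, 3, 3)
pivot(1,1)=3: scale R1 → (0, 1, 1)
  clear (0,1): R0 −= (1)R1 → (1, 0, -1)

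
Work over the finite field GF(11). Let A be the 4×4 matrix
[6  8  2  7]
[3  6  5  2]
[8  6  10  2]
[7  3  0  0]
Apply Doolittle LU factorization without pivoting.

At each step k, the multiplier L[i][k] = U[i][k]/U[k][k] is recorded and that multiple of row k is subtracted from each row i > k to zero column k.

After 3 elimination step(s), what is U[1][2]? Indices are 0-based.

U[1][2] = 4

Step 1: pivot at (0,0) is 6.
  row1 ← row1 − (6)·row0  ⇒  L[1][0]=6, U row1=(0, 2, 4, 4)
  row2 ← row2 − (5)·row0  ⇒  L[2][0]=5, U row2=(0, 10, 0, 0)
  row3 ← row3 − (3)·row0  ⇒  L[3][0]=3, U row3=(0, 1, 5, 1)
Step 2: pivot at (1,1) is 2.
  row2 ← row2 − (5)·row1  ⇒  L[2][1]=5, U row2=(0, 0, 2, 2)
  row3 ← row3 − (6)·row1  ⇒  L[3][1]=6, U row3=(0, 0, 3, 10)
Step 3: pivot at (2,2) is 2.
  row3 ← row3 − (7)·row2  ⇒  L[3][2]=7, U row3=(0, 0, 0, 7)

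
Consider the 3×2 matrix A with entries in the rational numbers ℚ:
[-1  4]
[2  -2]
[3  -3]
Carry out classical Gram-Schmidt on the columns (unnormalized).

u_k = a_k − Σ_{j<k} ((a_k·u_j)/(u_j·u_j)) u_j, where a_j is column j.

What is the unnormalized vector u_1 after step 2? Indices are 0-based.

Step 1: u_0 = a_0 = (-1, 2, 3).
Step 2: u_1 = a_1 − (-17/14)·u_0 = (39/14, 3/7, 9/14).

u_1 = (39/14, 3/7, 9/14)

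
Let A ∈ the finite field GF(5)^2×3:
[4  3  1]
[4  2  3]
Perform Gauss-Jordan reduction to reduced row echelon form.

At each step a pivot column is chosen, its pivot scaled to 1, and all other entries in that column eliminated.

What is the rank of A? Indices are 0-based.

rank = 2

pivot(0,0)=4: scale R0 → (1, 2, 4)
  clear (1,0): R1 −= (4)R0 → (0, 4, 2)
pivot(1,1)=4: scale R1 → (0, 1, 3)
  clear (0,1): R0 −= (2)R1 → (1, 0, 3)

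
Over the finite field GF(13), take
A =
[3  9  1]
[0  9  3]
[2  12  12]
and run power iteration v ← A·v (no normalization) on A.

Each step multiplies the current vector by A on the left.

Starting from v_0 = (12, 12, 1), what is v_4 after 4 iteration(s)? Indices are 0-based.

v_4 = (8, 1, 6)

v_0 = (12, 12, 1).
v_1 = A·v_0 = (2, 7, 11).
v_2 = A·v_1 = (2, 5, 12).
v_3 = A·v_2 = (11, 3, 0).
v_4 = A·v_3 = (8, 1, 6).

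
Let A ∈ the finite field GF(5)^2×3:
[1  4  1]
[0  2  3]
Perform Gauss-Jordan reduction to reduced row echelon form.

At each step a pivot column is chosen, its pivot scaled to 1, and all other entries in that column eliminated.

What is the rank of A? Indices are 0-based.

rank = 2

[1] R0 /= 1  ⇒  (1, 4, 1)
[2] R1 /= 2  ⇒  (0, 1, 4)
     R0 -= 4·R1  ⇒  (1, 0, 0)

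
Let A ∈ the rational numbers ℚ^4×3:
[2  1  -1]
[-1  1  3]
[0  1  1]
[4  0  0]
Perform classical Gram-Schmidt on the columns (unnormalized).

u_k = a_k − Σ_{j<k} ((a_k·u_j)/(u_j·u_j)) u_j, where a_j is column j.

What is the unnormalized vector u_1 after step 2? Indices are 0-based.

Step 1: u_0 = a_0 = (2, -1, 0, 4).
Step 2: u_1 = a_1 − (1/21)·u_0 = (19/21, 22/21, 1, -4/21).

u_1 = (19/21, 22/21, 1, -4/21)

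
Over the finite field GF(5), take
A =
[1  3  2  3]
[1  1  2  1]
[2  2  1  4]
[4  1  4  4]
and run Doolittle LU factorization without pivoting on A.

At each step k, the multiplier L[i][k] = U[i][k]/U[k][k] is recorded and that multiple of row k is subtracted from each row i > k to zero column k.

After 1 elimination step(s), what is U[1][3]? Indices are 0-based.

U[1][3] = 3

k=0: U[0][0]=1
  eliminate (1,0): mult=1, new row 1: (0, 3, 0, 3); set L[1][0]=1
  eliminate (2,0): mult=2, new row 2: (0, 1, 2, 3); set L[2][0]=2
  eliminate (3,0): mult=4, new row 3: (0, 4, 1, 2); set L[3][0]=4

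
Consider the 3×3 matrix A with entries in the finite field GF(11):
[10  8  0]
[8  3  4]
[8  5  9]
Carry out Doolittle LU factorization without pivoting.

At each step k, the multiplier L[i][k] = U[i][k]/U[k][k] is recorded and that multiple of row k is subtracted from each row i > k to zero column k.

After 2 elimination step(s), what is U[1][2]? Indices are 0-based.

Step 1: pivot at (0,0) is 10.
  row1 ← row1 − (3)·row0  ⇒  L[1][0]=3, U row1=(0, 1, 4)
  row2 ← row2 − (3)·row0  ⇒  L[2][0]=3, U row2=(0, 3, 9)
Step 2: pivot at (1,1) is 1.
  row2 ← row2 − (3)·row1  ⇒  L[2][1]=3, U row2=(0, 0, 8)

U[1][2] = 4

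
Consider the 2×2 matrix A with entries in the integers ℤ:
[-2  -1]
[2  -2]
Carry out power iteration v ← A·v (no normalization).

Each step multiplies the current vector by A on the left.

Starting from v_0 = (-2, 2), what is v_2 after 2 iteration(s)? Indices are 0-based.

v_2 = (4, 20)

v_0 = (-2, 2).
v_1 = A·v_0 = (2, -8).
v_2 = A·v_1 = (4, 20).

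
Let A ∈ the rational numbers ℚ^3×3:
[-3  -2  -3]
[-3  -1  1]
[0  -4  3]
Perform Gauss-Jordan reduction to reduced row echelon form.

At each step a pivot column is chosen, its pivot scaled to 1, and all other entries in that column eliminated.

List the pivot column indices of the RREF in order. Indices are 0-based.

[1] R0 /= -3  ⇒  (1, 2/3, 1)
     R1 -= -3·R0  ⇒  (0, 1, 4)
[2] R1 /= 1  ⇒  (0, 1, 4)
     R0 -= 2/3·R1  ⇒  (1, 0, -5/3)
     R2 -= -4·R1  ⇒  (0, 0, 19)
[3] R2 /= 19  ⇒  (0, 0, 1)
     R0 -= -5/3·R2  ⇒  (1, 0, 0)
     R1 -= 4·R2  ⇒  (0, 1, 0)

pivot columns: 0, 1, 2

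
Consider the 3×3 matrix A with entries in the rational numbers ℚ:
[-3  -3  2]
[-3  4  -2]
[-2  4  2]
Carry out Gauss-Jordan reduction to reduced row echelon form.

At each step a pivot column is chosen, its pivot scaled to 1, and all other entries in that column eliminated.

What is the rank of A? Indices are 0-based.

rank = 3

[1] R0 /= -3  ⇒  (1, 1, -2/3)
     R1 -= -3·R0  ⇒  (0, 7, -4)
     R2 -= -2·R0  ⇒  (0, 6, 2/3)
[2] R1 /= 7  ⇒  (0, 1, -4/7)
     R0 -= 1·R1  ⇒  (1, 0, -2/21)
     R2 -= 6·R1  ⇒  (0, 0, 86/21)
[3] R2 /= 86/21  ⇒  (0, 0, 1)
     R0 -= -2/21·R2  ⇒  (1, 0, 0)
     R1 -= -4/7·R2  ⇒  (0, 1, 0)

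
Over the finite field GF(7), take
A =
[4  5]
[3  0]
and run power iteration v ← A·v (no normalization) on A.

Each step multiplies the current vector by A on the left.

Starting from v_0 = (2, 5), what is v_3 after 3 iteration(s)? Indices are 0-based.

v_0 = (2, 5).
v_1 = A·v_0 = (5, 6).
v_2 = A·v_1 = (1, 1).
v_3 = A·v_2 = (2, 3).

v_3 = (2, 3)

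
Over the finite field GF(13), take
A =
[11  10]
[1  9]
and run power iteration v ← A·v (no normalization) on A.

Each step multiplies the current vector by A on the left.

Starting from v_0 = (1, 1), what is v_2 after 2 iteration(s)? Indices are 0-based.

v_0 = (1, 1).
v_1 = A·v_0 = (8, 10).
v_2 = A·v_1 = (6, 7).

v_2 = (6, 7)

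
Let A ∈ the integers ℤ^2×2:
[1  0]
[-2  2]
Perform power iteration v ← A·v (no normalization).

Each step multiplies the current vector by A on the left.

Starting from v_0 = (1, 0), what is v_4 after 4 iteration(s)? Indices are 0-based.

v_4 = (1, -30)

v_0 = (1, 0).
v_1 = A·v_0 = (1, -2).
v_2 = A·v_1 = (1, -6).
v_3 = A·v_2 = (1, -14).
v_4 = A·v_3 = (1, -30).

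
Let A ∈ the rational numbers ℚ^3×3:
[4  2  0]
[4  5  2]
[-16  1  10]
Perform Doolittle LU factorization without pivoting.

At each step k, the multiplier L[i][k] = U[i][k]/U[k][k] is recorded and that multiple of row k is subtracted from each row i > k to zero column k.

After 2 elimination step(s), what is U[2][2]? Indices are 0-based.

U[2][2] = 4

k=0: U[0][0]=4
  eliminate (1,0): mult=1, new row 1: (0, 3, 2); set L[1][0]=1
  eliminate (2,0): mult=-4, new row 2: (0, 9, 10); set L[2][0]=-4
k=1: U[1][1]=3
  eliminate (2,1): mult=3, new row 2: (0, 0, 4); set L[2][1]=3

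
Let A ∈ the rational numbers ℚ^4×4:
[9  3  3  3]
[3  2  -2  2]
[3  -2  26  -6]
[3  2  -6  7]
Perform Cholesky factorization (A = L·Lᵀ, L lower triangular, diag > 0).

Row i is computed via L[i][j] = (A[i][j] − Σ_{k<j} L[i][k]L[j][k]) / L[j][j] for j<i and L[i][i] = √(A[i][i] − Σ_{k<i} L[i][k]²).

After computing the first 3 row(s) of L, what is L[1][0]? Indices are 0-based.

Step 1: L[0][0] = √(9) = 3.
  L[1][0] = (3) / L[0][0] = 1.
Step 2: L[1][1] = √(1) = 1.
  L[2][0] = (3) / L[0][0] = 1.
  L[2][1] = (-3) / L[1][1] = -3.
Step 3: L[2][2] = √(16) = 4.

L[1][0] = 1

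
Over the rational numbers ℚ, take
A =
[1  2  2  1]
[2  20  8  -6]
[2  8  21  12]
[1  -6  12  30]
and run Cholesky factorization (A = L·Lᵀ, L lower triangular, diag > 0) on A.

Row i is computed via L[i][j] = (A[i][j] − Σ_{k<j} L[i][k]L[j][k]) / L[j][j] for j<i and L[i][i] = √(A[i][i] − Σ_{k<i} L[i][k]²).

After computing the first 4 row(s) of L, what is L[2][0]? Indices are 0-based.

L[2][0] = 2

Step 1: L[0][0] = √(1) = 1.
  L[1][0] = (2) / L[0][0] = 2.
Step 2: L[1][1] = √(16) = 4.
  L[2][0] = (2) / L[0][0] = 2.
  L[2][1] = (4) / L[1][1] = 1.
Step 3: L[2][2] = √(16) = 4.
  L[3][0] = (1) / L[0][0] = 1.
  L[3][1] = (-8) / L[1][1] = -2.
  L[3][2] = (12) / L[2][2] = 3.
Step 4: L[3][3] = √(16) = 4.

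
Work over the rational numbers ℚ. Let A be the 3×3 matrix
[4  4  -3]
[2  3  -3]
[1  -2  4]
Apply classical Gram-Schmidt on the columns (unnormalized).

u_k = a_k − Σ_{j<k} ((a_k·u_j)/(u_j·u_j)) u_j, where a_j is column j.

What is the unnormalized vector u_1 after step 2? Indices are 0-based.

Step 1: u_0 = a_0 = (4, 2, 1).
Step 2: u_1 = a_1 − (20/21)·u_0 = (4/21, 23/21, -62/21).

u_1 = (4/21, 23/21, -62/21)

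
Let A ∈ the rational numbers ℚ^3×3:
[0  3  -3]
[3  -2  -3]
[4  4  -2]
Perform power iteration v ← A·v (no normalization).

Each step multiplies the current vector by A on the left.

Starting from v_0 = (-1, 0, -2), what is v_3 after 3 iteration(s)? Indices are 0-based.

v_3 = (-72, -105, 12)

v_0 = (-1, 0, -2).
v_1 = A·v_0 = (6, 3, 0).
v_2 = A·v_1 = (9, 12, 36).
v_3 = A·v_2 = (-72, -105, 12).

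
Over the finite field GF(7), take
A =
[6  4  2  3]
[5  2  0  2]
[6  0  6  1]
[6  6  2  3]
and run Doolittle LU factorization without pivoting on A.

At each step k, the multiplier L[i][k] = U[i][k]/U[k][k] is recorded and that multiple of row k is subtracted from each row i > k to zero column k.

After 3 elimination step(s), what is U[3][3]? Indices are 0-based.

[col 0] pivot 6
  R1 -= 2*R0 → (0, 1, 3, 3)  (L[1][0] := 2)
  R2 -= 1*R0 → (0, 3, 4, 5)  (L[2][0] := 1)
  R3 -= 1*R0 → (0, 2, 0, 0)  (L[3][0] := 1)
[col 1] pivot 1
  R2 -= 3*R1 → (0, 0, 2, 3)  (L[2][1] := 3)
  R3 -= 2*R1 → (0, 0, 1, 1)  (L[3][1] := 2)
[col 2] pivot 2
  R3 -= 4*R2 → (0, 0, 0, 3)  (L[3][2] := 4)

U[3][3] = 3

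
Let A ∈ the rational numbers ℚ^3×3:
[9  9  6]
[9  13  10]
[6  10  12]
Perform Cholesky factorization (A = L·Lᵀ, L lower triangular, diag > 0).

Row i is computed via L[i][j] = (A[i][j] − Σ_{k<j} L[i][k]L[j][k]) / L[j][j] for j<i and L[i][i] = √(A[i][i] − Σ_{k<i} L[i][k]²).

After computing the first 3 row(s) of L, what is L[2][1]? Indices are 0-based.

L[2][1] = 2

Step 1: L[0][0] = √(9) = 3.
  L[1][0] = (9) / L[0][0] = 3.
Step 2: L[1][1] = √(4) = 2.
  L[2][0] = (6) / L[0][0] = 2.
  L[2][1] = (4) / L[1][1] = 2.
Step 3: L[2][2] = √(4) = 2.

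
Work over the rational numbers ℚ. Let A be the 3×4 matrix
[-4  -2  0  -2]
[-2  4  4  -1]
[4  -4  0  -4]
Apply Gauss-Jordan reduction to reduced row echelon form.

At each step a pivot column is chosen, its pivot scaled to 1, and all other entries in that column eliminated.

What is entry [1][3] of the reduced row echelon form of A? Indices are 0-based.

M[1][3] = 1

[1] R0 /= -4  ⇒  (1, 1/2, 0, 1/2)
     R1 -= -2·R0  ⇒  (0, 5, 4, 0)
     R2 -= 4·R0  ⇒  (0, -6, 0, -6)
[2] R1 /= 5  ⇒  (0, 1, 4/5, 0)
     R0 -= 1/2·R1  ⇒  (1, 0, -2/5, 1/2)
     R2 -= -6·R1  ⇒  (0, 0, 24/5, -6)
[3] R2 /= 24/5  ⇒  (0, 0, 1, -5/4)
     R0 -= -2/5·R2  ⇒  (1, 0, 0, 0)
     R1 -= 4/5·R2  ⇒  (0, 1, 0, 1)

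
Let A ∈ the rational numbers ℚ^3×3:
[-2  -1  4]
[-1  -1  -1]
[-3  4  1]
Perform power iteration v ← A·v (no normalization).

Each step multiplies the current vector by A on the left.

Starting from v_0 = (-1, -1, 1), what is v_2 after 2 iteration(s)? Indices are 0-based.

v_2 = (-15, -8, -17)

v_0 = (-1, -1, 1).
v_1 = A·v_0 = (7, 1, 0).
v_2 = A·v_1 = (-15, -8, -17).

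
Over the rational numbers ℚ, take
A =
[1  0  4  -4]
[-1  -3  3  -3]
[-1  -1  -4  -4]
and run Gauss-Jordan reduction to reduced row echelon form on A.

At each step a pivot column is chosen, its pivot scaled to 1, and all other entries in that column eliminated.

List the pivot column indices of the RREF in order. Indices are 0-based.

pivot columns: 0, 1, 2

[1] R0 /= 1  ⇒  (1, 0, 4, -4)
     R1 -= -1·R0  ⇒  (0, -3, 7, -7)
     R2 -= -1·R0  ⇒  (0, -1, 0, -8)
[2] R1 /= -3  ⇒  (0, 1, -7/3, 7/3)
     R2 -= -1·R1  ⇒  (0, 0, -7/3, -17/3)
[3] R2 /= -7/3  ⇒  (0, 0, 1, 17/7)
     R0 -= 4·R2  ⇒  (1, 0, 0, -96/7)
     R1 -= -7/3·R2  ⇒  (0, 1, 0, 8)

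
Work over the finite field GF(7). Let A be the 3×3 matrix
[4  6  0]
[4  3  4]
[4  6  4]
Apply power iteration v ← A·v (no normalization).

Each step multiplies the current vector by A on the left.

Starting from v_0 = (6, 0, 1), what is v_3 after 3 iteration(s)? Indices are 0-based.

v_0 = (6, 0, 1).
v_1 = A·v_0 = (3, 0, 0).
v_2 = A·v_1 = (5, 5, 5).
v_3 = A·v_2 = (1, 6, 0).

v_3 = (1, 6, 0)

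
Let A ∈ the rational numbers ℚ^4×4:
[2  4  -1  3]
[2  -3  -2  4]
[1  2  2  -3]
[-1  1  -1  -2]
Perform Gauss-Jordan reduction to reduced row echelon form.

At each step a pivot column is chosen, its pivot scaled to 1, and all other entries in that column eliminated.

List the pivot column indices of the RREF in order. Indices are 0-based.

pivot columns: 0, 1, 2, 3

pivot(0,0)=2: scale R0 → (1, 2, -1/2, 3/2)
  clear (1,0): R1 −= (2)R0 → (0, -7, -1, 1)
  clear (2,0): R2 −= (1)R0 → (0, 0, 5/2, -9/2)
  clear (3,0): R3 −= (-1)R0 → (0, 3, -3/2, -1/2)
pivot(1,1)=-7: scale R1 → (0, 1, 1/7, -1/7)
  clear (0,1): R0 −= (2)R1 → (1, 0, -11/14, 25/14)
  clear (3,1): R3 −= (3)R1 → (0, 0, -27/14, -1/14)
pivot(2,2)=5/2: scale R2 → (0, 0, 1, -9/5)
  clear (0,2): R0 −= (-11/14)R2 → (1, 0, 0, 13/35)
  clear (1,2): R1 −= (1/7)R2 → (0, 1, 0, 4/35)
  clear (3,2): R3 −= (-27/14)R2 → (0, 0, 0, -124/35)
pivot(3,3)=-124/35: scale R3 → (0, 0, 0, 1)
  clear (0,3): R0 −= (13/35)R3 → (1, 0, 0, 0)
  clear (1,3): R1 −= (4/35)R3 → (0, 1, 0, 0)
  clear (2,3): R2 −= (-9/5)R3 → (0, 0, 1, 0)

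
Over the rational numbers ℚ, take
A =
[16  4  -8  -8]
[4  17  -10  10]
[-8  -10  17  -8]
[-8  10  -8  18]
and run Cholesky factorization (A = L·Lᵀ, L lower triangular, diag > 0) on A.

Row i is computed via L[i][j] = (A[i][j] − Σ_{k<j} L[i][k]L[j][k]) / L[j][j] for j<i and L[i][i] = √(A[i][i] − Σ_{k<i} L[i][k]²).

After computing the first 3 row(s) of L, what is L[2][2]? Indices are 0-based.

Step 1: L[0][0] = √(16) = 4.
  L[1][0] = (4) / L[0][0] = 1.
Step 2: L[1][1] = √(16) = 4.
  L[2][0] = (-8) / L[0][0] = -2.
  L[2][1] = (-8) / L[1][1] = -2.
Step 3: L[2][2] = √(9) = 3.

L[2][2] = 3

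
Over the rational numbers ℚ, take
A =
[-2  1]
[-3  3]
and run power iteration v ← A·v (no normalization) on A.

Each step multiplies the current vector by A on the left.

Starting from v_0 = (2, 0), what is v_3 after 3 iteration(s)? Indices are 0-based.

v_3 = (-10, -24)

v_0 = (2, 0).
v_1 = A·v_0 = (-4, -6).
v_2 = A·v_1 = (2, -6).
v_3 = A·v_2 = (-10, -24).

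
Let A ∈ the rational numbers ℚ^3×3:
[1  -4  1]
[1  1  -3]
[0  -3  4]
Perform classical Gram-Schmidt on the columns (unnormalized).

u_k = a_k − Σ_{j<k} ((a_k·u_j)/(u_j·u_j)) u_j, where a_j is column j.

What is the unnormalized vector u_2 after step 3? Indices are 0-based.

Step 1: u_0 = a_0 = (1, 1, 0).
Step 2: u_1 = a_1 − (-3/2)·u_0 = (-5/2, 5/2, -3).
Step 3: u_2 = a_2 − (-1)·u_0 − (-44/43)·u_1 = (-24/43, 24/43, 40/43).

u_2 = (-24/43, 24/43, 40/43)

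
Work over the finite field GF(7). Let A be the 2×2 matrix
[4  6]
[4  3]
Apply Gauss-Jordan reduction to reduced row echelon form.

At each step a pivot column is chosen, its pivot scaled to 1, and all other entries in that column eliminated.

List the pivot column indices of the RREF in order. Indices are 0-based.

step 1: normalize row 0 (÷4) = (1, 5)
  row 1: subtract 4×row0 = (0, 4)
step 2: normalize row 1 (÷4) = (0, 1)
  row 0: subtract 5×row1 = (1, 0)

pivot columns: 0, 1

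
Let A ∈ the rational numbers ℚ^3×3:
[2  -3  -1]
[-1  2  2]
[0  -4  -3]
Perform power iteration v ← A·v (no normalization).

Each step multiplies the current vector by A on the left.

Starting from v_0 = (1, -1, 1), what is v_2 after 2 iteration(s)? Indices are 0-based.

v_2 = (10, -4, 1)

v_0 = (1, -1, 1).
v_1 = A·v_0 = (4, -1, 1).
v_2 = A·v_1 = (10, -4, 1).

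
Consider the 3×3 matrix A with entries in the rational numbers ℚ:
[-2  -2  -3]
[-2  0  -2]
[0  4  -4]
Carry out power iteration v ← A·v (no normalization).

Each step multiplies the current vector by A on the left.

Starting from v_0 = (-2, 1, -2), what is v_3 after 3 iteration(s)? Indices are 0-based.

v_0 = (-2, 1, -2).
v_1 = A·v_0 = (8, 8, 12).
v_2 = A·v_1 = (-68, -40, -16).
v_3 = A·v_2 = (264, 168, -96).

v_3 = (264, 168, -96)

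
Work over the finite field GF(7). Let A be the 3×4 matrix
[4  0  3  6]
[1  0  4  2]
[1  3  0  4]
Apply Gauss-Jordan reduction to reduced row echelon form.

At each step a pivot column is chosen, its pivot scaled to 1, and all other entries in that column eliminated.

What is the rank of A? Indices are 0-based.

[1] R0 /= 4  ⇒  (1, 0, 6, 5)
     R1 -= 1·R0  ⇒  (0, 0, 5, 4)
     R2 -= 1·R0  ⇒  (0, 3, 1, 6)
[2] R1 <-> R2
[2] R1 /= 3  ⇒  (0, 1, 5, 2)
[3] R2 /= 5  ⇒  (0, 0, 1, 5)
     R0 -= 6·R2  ⇒  (1, 0, 0, 3)
     R1 -= 5·R2  ⇒  (0, 1, 0, 5)

rank = 3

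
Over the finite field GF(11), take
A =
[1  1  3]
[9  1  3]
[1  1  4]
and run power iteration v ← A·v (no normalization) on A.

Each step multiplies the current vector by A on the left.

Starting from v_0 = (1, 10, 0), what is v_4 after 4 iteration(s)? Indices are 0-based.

v_4 = (2, 3, 6)

v_0 = (1, 10, 0).
v_1 = A·v_0 = (0, 8, 0).
v_2 = A·v_1 = (8, 8, 8).
v_3 = A·v_2 = (7, 5, 4).
v_4 = A·v_3 = (2, 3, 6).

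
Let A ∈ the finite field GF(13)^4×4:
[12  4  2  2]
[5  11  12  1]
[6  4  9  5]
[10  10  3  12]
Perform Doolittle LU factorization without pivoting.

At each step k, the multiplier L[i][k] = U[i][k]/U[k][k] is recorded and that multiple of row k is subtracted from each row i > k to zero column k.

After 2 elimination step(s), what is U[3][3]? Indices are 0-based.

Step 1: pivot at (0,0) is 12.
  row1 ← row1 − (8)·row0  ⇒  L[1][0]=8, U row1=(0, 5, 9, 11)
  row2 ← row2 − (7)·row0  ⇒  L[2][0]=7, U row2=(0, 2, 8, 4)
  row3 ← row3 − (3)·row0  ⇒  L[3][0]=3, U row3=(0, 11, 10, 6)
Step 2: pivot at (1,1) is 5.
  row2 ← row2 − (3)·row1  ⇒  L[2][1]=3, U row2=(0, 0, 7, 10)
  row3 ← row3 − (10)·row1  ⇒  L[3][1]=10, U row3=(0, 0, 11, 0)

U[3][3] = 0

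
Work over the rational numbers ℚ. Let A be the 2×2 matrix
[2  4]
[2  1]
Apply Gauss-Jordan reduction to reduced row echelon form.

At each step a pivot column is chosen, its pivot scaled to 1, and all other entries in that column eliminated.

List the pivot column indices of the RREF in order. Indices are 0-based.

pivot columns: 0, 1

[1] R0 /= 2  ⇒  (1, 2)
     R1 -= 2·R0  ⇒  (0, -3)
[2] R1 /= -3  ⇒  (0, 1)
     R0 -= 2·R1  ⇒  (1, 0)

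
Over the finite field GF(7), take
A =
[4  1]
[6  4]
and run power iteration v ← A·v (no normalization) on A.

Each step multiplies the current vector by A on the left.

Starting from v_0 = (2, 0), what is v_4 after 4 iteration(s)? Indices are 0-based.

v_0 = (2, 0).
v_1 = A·v_0 = (1, 5).
v_2 = A·v_1 = (2, 5).
v_3 = A·v_2 = (6, 4).
v_4 = A·v_3 = (0, 3).

v_4 = (0, 3)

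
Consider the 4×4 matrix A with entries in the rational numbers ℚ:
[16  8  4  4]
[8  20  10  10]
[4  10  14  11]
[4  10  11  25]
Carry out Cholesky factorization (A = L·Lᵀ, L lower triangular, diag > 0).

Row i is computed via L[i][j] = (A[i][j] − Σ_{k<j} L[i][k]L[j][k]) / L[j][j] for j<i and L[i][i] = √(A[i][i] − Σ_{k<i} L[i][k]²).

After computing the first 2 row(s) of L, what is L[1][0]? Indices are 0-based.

Step 1: L[0][0] = √(16) = 4.
  L[1][0] = (8) / L[0][0] = 2.
Step 2: L[1][1] = √(16) = 4.

L[1][0] = 2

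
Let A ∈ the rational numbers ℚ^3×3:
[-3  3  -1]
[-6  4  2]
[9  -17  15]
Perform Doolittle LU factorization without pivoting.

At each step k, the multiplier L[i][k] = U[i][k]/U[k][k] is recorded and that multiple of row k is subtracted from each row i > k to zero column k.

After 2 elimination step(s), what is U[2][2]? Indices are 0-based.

[col 0] pivot -3
  R1 -= 2*R0 → (0, -2, 4)  (L[1][0] := 2)
  R2 -= -3*R0 → (0, -8, 12)  (L[2][0] := -3)
[col 1] pivot -2
  R2 -= 4*R1 → (0, 0, -4)  (L[2][1] := 4)

U[2][2] = -4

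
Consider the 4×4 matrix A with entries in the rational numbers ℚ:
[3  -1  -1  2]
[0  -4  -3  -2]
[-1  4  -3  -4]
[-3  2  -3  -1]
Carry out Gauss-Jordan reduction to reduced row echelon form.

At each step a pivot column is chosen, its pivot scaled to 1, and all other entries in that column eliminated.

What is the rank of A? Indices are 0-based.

rank = 4

pivot(0,0)=3: scale R0 → (1, -1/3, -1/3, 2/3)
  clear (2,0): R2 −= (-1)R0 → (0, 11/3, -10/3, -10/3)
  clear (3,0): R3 −= (-3)R0 → (0, 1, -4, 1)
pivot(1,1)=-4: scale R1 → (0, 1, 3/4, 1/2)
  clear (0,1): R0 −= (-1/3)R1 → (1, 0, -1/12, 5/6)
  clear (2,1): R2 −= (11/3)R1 → (0, 0, -73/12, -31/6)
  clear (3,1): R3 −= (1)R1 → (0, 0, -19/4, 1/2)
pivot(2,2)=-73/12: scale R2 → (0, 0, 1, 62/73)
  clear (0,2): R0 −= (-1/12)R2 → (1, 0, 0, 66/73)
  clear (1,2): R1 −= (3/4)R2 → (0, 1, 0, -10/73)
  clear (3,2): R3 −= (-19/4)R2 → (0, 0, 0, 331/73)
pivot(3,3)=331/73: scale R3 → (0, 0, 0, 1)
  clear (0,3): R0 −= (66/73)R3 → (1, 0, 0, 0)
  clear (1,3): R1 −= (-10/73)R3 → (0, 1, 0, 0)
  clear (2,3): R2 −= (62/73)R3 → (0, 0, 1, 0)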